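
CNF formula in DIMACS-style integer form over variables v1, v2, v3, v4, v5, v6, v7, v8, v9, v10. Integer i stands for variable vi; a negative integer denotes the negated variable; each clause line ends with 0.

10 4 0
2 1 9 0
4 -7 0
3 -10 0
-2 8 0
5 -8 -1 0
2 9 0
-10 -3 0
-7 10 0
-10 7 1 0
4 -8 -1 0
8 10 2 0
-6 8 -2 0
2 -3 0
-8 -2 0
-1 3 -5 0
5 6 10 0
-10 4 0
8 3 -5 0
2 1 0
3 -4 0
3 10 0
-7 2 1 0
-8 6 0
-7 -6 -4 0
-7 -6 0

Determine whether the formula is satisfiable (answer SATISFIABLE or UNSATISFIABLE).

UNSATISFIABLE

v2 = True:
  propagation gives v8=True; an empty clause results — contradiction.
v2 = False:
  propagation gives v9=True, v3=False, v10=False; an empty clause results — contradiction.
Every branch closes, so no satisfying assignment exists.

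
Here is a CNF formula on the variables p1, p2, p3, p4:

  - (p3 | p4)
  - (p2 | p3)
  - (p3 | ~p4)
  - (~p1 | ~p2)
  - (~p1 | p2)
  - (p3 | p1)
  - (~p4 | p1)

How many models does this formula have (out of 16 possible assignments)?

2

The models are:
  p1=0 p2=0 p3=1 p4=0
  p1=0 p2=1 p3=1 p4=0
Count: 2.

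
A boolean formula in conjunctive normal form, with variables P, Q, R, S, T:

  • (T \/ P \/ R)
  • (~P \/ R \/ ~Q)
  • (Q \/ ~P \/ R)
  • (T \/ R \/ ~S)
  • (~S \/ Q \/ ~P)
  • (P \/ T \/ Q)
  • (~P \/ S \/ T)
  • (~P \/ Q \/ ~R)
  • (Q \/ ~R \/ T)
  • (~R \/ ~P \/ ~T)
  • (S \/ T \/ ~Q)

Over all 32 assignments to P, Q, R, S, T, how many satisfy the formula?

10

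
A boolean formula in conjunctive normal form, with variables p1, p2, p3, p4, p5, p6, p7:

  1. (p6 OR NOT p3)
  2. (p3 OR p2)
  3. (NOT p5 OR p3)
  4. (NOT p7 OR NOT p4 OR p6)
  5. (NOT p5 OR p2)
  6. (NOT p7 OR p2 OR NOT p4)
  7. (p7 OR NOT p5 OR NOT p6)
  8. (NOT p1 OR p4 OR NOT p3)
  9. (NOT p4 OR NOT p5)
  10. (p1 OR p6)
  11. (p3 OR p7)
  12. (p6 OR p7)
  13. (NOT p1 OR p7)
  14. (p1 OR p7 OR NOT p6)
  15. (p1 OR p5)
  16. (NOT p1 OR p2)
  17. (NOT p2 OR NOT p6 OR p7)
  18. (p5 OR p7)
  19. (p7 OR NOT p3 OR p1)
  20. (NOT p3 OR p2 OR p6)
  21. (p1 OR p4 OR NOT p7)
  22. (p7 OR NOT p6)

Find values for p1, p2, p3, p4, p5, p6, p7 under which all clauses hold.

p1=T, p2=T, p3=F, p4=F, p5=F, p6=F, p7=T

Check each clause:
  1. (NOT p3 OR p6) — NOT p3 is true.
  2. (p3 OR p2) — p2 is true.
  3. (NOT p5 OR p3) — NOT p5 is true.
  4. (p6 OR NOT p7 OR NOT p4) — NOT p4 is true.
  5. (NOT p5 OR p2) — p2 is true.
  6. (NOT p4 OR p2 OR NOT p7) — p2 is true.
  7. (p7 OR NOT p6 OR NOT p5) — NOT p6 is true.
  8. (NOT p1 OR p4 OR NOT p3) — NOT p3 is true.
  9. (NOT p4 OR NOT p5) — NOT p5 is true.
  10. (p6 OR p1) — p1 is true.
  11. (p7 OR p3) — p7 is true.
  12. (p7 OR p6) — p7 is true.
  13. (p7 OR NOT p1) — p7 is true.
  14. (p1 OR NOT p6 OR p7) — p1 is true.
  15. (p1 OR p5) — p1 is true.
  16. (p2 OR NOT p1) — p2 is true.
  17. (NOT p2 OR p7 OR NOT p6) — NOT p6 is true.
  18. (p7 OR p5) — p7 is true.
  19. (p7 OR NOT p3 OR p1) — p1 is true.
  20. (p2 OR NOT p3 OR p6) — p2 is true.
  21. (p4 OR p1 OR NOT p7) — p1 is true.
  22. (p7 OR NOT p6) — NOT p6 is true.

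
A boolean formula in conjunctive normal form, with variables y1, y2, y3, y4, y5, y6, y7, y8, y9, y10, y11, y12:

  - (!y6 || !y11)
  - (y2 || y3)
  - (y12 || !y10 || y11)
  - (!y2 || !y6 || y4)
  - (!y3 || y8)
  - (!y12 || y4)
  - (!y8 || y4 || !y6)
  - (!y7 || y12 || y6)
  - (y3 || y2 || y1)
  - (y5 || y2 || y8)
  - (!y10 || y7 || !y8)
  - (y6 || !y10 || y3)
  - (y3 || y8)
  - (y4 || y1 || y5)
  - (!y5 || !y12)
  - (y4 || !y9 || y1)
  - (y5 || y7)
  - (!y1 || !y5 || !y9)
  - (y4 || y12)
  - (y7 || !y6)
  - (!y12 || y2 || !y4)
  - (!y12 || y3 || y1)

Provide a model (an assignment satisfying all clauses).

y1 = F  y2 = T  y3 = F  y4 = T  y5 = T  y6 = T  y7 = T  y8 = T  y9 = F  y10 = F  y11 = F  y12 = F

Check each clause:
  1. (!y6 || !y11) — !y11 is true.
  2. (y3 || y2) — y2 is true.
  3. (y11 || y12 || !y10) — !y10 is true.
  4. (!y6 || y4 || !y2) — y4 is true.
  5. (y8 || !y3) — y8 is true.
  6. (!y12 || y4) — !y12 is true.
  7. (!y6 || y4 || !y8) — y4 is true.
  8. (y6 || !y7 || y12) — y6 is true.
  9. (y1 || y3 || y2) — y2 is true.
  10. (y2 || y8 || y5) — y8 is true.
  11. (!y8 || y7 || !y10) — !y10 is true.
  12. (!y10 || y6 || y3) — y6 is true.
  13. (y3 || y8) — y8 is true.
  14. (y5 || y1 || y4) — y4 is true.
  15. (!y12 || !y5) — !y12 is true.
  16. (y4 || y1 || !y9) — y4 is true.
  17. (y5 || y7) — y5 is true.
  18. (!y5 || !y9 || !y1) — !y1 is true.
  19. (y12 || y4) — y4 is true.
  20. (y7 || !y6) — y7 is true.
  21. (y2 || !y4 || !y12) — y2 is true.
  22. (!y12 || y1 || y3) — !y12 is true.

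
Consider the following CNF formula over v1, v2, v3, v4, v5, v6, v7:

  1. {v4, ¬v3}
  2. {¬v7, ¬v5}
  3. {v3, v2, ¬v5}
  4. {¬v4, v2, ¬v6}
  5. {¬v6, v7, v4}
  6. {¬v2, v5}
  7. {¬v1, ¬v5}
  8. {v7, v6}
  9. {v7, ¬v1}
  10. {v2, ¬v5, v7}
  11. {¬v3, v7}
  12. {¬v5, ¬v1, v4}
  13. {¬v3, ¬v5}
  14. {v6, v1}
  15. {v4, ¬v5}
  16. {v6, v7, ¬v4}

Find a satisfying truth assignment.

v1=True, v2=False, v3=True, v4=True, v5=False, v6=False, v7=True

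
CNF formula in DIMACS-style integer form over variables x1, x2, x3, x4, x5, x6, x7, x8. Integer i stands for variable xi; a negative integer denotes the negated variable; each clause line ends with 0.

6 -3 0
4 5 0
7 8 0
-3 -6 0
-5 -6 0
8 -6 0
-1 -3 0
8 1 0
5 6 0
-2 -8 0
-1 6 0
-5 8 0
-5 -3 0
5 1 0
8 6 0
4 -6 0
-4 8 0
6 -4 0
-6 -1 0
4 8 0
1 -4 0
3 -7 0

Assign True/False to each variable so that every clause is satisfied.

x1=0, x2=0, x3=0, x4=0, x5=1, x6=0, x7=0, x8=1

x2 occurs only negated in the remaining clauses — set x2 = False.
Set x1 = False and propagate.
  then x8 is forced to True.
  then x5 is forced to True.
  then x6 is forced to False.
  then x3 is forced to False.
  then x4 is forced to False.
  then x7 is forced to False.
Check each clause:
  1. (!x3 || x6) — !x3 is true.
  2. (x4 || x5) — x5 is true.
  3. (x8 || x7) — x8 is true.
  4. (!x3 || !x6) — !x6 is true.
  5. (!x6 || !x5) — !x6 is true.
  6. (!x6 || x8) — x8 is true.
  7. (!x3 || !x1) — !x3 is true.
  8. (x1 || x8) — x8 is true.
  9. (x5 || x6) — x5 is true.
  10. (!x2 || !x8) — !x2 is true.
  11. (!x1 || x6) — !x1 is true.
  12. (x8 || !x5) — x8 is true.
  13. (!x3 || !x5) — !x3 is true.
  14. (x5 || x1) — x5 is true.
  15. (x6 || x8) — x8 is true.
  16. (x4 || !x6) — !x6 is true.
  17. (x8 || !x4) — x8 is true.
  18. (x6 || !x4) — !x4 is true.
  19. (!x6 || !x1) — !x6 is true.
  20. (x4 || x8) — x8 is true.
  21. (!x4 || x1) — !x4 is true.
  22. (x3 || !x7) — !x7 is true.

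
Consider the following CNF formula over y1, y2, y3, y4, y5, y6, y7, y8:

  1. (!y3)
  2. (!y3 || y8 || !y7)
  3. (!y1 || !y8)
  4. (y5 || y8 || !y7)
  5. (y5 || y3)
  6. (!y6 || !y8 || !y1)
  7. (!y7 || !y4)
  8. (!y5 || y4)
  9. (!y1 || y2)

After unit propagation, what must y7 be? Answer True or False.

False

(!y3) is a unit clause: y3 = False.
(y3 || y5): since y3 = False, the clause reduces to (y5). y5 = True.
From (y4 || !y5) and y5 = True: y4 = True.
In (!y7 || !y4), !y4 is now false; !y7 must hold, so y7 = False.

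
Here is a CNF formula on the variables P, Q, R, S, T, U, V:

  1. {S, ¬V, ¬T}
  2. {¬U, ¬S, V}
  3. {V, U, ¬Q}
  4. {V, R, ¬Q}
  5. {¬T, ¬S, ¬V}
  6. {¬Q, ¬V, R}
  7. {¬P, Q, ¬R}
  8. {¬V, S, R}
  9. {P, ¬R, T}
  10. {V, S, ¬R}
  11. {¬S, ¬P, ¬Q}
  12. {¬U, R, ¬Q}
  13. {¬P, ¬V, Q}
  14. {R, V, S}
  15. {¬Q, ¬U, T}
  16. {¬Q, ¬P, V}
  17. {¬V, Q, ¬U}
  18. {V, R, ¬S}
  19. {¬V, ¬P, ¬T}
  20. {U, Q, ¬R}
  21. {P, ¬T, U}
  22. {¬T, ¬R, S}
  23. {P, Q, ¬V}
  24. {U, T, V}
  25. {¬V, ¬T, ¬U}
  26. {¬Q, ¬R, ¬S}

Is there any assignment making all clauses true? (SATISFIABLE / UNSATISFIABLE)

SATISFIABLE

Branch on P: take P = True.
Try Q = True.
  then S is forced to False.
  then V is forced to True.
  then T is forced to False.
  then R is forced to True.
  then U is forced to False.
Every clause has at least one true literal under this assignment.
So P=T, Q=T, R=T, S=F, T=F, U=F, V=T is a satisfying assignment.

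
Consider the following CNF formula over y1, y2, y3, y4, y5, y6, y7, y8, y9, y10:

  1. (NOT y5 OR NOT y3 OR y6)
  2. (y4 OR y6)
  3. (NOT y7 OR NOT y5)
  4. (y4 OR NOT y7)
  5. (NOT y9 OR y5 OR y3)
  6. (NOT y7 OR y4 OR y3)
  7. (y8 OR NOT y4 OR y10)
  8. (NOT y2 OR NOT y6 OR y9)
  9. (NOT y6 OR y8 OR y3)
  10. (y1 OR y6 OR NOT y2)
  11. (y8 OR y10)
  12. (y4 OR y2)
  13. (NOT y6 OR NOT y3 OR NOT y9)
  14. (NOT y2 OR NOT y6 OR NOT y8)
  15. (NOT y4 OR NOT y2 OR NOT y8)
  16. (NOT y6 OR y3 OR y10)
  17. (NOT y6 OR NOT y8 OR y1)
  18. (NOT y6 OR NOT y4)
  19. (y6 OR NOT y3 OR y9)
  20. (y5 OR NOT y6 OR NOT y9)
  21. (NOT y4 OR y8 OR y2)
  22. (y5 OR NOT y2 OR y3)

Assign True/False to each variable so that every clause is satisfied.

y1=0, y2=0, y3=1, y4=1, y5=0, y6=0, y7=0, y8=1, y9=1, y10=1

Pure literal: y7 appears only negated; assign y7 = False.
y10 occurs only positively in the remaining clauses — set y10 = True.
Set y1 = False and propagate.
Branch on y2: take y2 = False.
  then y4 is forced to True.
  then y6 is forced to False.
  then y8 is forced to True.
Branch on y3: take y3 = True.
  then y5 is forced to False.
  then y9 is forced to True.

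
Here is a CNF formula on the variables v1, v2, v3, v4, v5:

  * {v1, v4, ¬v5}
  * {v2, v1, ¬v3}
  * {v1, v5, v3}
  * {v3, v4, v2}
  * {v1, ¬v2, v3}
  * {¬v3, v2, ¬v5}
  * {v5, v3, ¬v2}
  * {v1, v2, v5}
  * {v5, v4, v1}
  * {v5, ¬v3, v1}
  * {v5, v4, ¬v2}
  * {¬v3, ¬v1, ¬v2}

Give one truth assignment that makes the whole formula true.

Pure literal: v4 appears only positively; assign v4 = True.
Branch on v1: take v1 = True.
Try v2 = False.
Branch on v3: take v3 = False.
v5 is now unconstrained; take v5 = False.

v1=True, v2=False, v3=False, v4=True, v5=False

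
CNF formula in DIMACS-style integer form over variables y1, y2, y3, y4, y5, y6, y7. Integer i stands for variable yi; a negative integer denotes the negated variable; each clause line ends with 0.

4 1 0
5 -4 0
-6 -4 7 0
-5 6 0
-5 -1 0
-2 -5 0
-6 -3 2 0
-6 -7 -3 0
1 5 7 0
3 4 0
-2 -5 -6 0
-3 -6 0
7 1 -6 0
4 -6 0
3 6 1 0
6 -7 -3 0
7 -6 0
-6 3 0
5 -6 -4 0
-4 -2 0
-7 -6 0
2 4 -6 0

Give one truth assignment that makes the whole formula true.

y1 = True, y2 = True, y3 = True, y4 = False, y5 = False, y6 = False, y7 = False

Check each clause:
  1. (y1 || y4) — y1 is true.
  2. (y5 || !y4) — !y4 is true.
  3. (y7 || !y6 || !y4) — !y6 is true.
  4. (!y5 || y6) — !y5 is true.
  5. (!y5 || !y1) — !y5 is true.
  6. (!y2 || !y5) — !y5 is true.
  7. (y2 || !y3 || !y6) — y2 is true.
  8. (!y7 || !y3 || !y6) — !y7 is true.
  9. (y1 || y5 || y7) — y1 is true.
  10. (y4 || y3) — y3 is true.
  11. (!y5 || !y2 || !y6) — !y6 is true.
  12. (!y6 || !y3) — !y6 is true.
  13. (!y6 || y7 || y1) — y1 is true.
  14. (!y6 || y4) — !y6 is true.
  15. (y6 || y1 || y3) — y1 is true.
  16. (!y7 || y6 || !y3) — !y7 is true.
  17. (!y6 || y7) — !y6 is true.
  18. (y3 || !y6) — !y6 is true.
  19. (!y6 || !y4 || y5) — !y6 is true.
  20. (!y4 || !y2) — !y4 is true.
  21. (!y7 || !y6) — !y7 is true.
  22. (y4 || !y6 || y2) — y2 is true.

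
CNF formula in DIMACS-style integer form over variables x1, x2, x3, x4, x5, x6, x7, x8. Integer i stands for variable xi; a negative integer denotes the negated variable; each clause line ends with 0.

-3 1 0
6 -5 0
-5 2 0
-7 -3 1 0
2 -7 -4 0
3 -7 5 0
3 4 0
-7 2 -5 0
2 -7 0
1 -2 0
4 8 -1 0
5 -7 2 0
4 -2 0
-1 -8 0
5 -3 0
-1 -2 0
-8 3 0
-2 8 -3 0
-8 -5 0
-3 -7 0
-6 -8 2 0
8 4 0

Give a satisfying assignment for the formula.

x7 occurs only negated in the remaining clauses — set x7 = False.
Branch on x1: take x1 = False.
  then x3 is forced to False.
  then x4 is forced to True.
  then x2 is forced to False.
  then x5 is forced to False.
  then x8 is forced to False.
x6 is now unconstrained; take x6 = True.
Every clause has at least one true literal under this assignment.

x1 = False, x2 = False, x3 = False, x4 = True, x5 = False, x6 = True, x7 = False, x8 = False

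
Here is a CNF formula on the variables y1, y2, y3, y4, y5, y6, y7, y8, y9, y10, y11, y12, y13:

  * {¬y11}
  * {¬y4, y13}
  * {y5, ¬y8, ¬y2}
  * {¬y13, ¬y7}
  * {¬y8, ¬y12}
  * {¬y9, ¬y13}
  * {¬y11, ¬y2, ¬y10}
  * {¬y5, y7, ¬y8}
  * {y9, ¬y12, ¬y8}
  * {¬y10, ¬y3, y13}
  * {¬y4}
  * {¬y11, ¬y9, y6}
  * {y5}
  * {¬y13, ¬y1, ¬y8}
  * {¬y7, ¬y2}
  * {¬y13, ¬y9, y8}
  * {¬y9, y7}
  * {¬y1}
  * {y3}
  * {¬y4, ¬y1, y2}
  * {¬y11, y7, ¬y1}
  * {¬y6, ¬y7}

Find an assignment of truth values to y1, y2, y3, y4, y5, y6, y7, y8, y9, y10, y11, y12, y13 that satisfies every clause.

Unit propagation: (¬y11) forces y11 = False.
The clause (¬y4) is unit: y4 must be False.
The clause (y5) is unit: y5 must be True.
Unit propagation: (¬y1) forces y1 = False.
The clause (y3) is unit: y3 must be True.
Pure literal: y10 appears only negated; assign y10 = False.
Branch on y2: take y2 = True.
  then y7 is forced to False.
  then y8 is forced to False.
  then y9 is forced to False.
y6, y12, y13 are now unconstrained; take y6 = True, y12 = True, y13 = True.

y1 = F, y2 = T, y3 = T, y4 = F, y5 = T, y6 = T, y7 = F, y8 = F, y9 = F, y10 = F, y11 = F, y12 = T, y13 = T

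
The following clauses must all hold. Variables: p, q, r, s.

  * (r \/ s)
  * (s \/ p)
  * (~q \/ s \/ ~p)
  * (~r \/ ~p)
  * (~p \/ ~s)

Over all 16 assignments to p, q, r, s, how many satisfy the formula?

4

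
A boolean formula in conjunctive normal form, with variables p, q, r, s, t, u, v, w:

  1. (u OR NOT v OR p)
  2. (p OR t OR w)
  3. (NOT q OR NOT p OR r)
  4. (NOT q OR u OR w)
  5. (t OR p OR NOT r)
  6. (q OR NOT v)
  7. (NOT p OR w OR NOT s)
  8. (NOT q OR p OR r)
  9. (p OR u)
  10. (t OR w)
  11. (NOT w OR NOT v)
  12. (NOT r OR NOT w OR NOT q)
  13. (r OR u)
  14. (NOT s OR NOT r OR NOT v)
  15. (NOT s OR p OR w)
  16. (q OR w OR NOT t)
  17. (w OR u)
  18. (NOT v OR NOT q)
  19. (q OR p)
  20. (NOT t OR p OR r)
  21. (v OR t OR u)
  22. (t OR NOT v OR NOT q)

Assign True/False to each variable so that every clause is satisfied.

p = True  q = False  r = True  s = True  t = True  u = False  v = False  w = True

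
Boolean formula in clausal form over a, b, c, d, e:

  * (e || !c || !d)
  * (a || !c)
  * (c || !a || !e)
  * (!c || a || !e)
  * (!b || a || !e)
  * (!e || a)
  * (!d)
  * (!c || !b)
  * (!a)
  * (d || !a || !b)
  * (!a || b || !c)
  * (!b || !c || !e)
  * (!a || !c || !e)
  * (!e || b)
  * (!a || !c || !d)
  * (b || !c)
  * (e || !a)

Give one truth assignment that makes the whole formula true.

a=0, b=0, c=0, d=0, e=0

Unit propagation: (!d) forces d = False.
The clause (!a) is unit: a must be False.
Unit propagation: (!c) forces c = False.
(!e) is a unit clause, so e = False.
b is now unconstrained; take b = False.
Check each clause:
  1. (e || !d || !c) — !c is true.
  2. (a || !c) — !c is true.
  3. (!a || c || !e) — !a is true.
  4. (!e || !c || a) — !e is true.
  5. (a || !b || !e) — !e is true.
  6. (a || !e) — !e is true.
  7. (!d) — !d is true.
  8. (!b || !c) — !c is true.
  9. (!a) — !a is true.
  10. (d || !a || !b) — !a is true.
  11. (!a || b || !c) — !c is true.
  12. (!e || !b || !c) — !e is true.
  13. (!e || !a || !c) — !e is true.
  14. (!e || b) — !e is true.
  15. (!a || !c || !d) — !d is true.
  16. (!c || b) — !c is true.
  17. (e || !a) — !a is true.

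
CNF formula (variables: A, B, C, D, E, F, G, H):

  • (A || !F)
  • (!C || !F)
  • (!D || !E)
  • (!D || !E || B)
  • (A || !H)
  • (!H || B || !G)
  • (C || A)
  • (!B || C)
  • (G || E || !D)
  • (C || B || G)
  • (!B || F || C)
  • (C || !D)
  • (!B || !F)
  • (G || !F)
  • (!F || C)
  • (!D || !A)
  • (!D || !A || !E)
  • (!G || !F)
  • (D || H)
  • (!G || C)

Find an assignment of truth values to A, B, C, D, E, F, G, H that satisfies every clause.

Try A = True.
  then D is forced to False.
  then H is forced to True.
Set B = True and propagate.
  then C is forced to True.
  then F is forced to False.
E, G are now unconstrained; take E = True, G = False.

A = True, B = True, C = True, D = False, E = True, F = False, G = False, H = True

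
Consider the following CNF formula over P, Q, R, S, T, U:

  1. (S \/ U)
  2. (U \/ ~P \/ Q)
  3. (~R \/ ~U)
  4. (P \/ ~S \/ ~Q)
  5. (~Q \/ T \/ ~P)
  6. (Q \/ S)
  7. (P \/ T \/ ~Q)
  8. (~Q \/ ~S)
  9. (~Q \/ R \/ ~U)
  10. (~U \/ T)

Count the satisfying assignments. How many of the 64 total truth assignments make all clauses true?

6

The models are:
  P=0 Q=0 R=0 S=1 T=0 U=0
  P=0 Q=0 R=0 S=1 T=1 U=0
  P=0 Q=0 R=0 S=1 T=1 U=1
  P=0 Q=0 R=1 S=1 T=0 U=0
  P=0 Q=0 R=1 S=1 T=1 U=0
  P=1 Q=0 R=0 S=1 T=1 U=1
Count: 6.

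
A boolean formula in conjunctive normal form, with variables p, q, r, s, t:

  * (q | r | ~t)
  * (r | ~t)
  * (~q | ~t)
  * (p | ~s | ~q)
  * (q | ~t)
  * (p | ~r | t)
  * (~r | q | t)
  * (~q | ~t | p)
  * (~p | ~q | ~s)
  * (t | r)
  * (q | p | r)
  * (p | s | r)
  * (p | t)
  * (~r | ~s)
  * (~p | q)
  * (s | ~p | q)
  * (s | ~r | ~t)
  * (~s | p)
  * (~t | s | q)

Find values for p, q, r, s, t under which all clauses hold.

p = T, q = T, r = T, s = F, t = F

Set p = True and propagate.
  then q is forced to True.
  then t is forced to False.
  then s is forced to False.
  then r is forced to True.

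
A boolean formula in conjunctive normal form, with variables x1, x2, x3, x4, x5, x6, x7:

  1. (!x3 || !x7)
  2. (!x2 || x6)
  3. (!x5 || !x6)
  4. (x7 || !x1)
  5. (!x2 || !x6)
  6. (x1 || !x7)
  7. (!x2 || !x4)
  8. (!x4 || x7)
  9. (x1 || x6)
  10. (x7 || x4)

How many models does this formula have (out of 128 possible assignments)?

The models are:
  x1=T x2=F x3=F x4=F x5=F x6=F x7=T
  x1=T x2=F x3=F x4=F x5=F x6=T x7=T
  x1=T x2=F x3=F x4=F x5=T x6=F x7=T
  x1=T x2=F x3=F x4=T x5=F x6=F x7=T
  x1=T x2=F x3=F x4=T x5=F x6=T x7=T
  x1=T x2=F x3=F x4=T x5=T x6=F x7=T
That's 6 in total.

6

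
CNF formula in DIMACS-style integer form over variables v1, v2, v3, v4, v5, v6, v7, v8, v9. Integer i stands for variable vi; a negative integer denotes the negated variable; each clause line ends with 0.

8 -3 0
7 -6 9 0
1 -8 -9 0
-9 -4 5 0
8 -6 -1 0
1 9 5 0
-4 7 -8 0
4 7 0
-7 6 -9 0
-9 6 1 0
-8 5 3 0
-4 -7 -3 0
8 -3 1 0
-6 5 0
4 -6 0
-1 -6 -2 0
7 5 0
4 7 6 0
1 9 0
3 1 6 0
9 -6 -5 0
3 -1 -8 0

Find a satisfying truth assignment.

v1=True, v2=True, v3=False, v4=False, v5=True, v6=False, v7=True, v8=False, v9=False

Set v1 = True and propagate.
Branch on v2: take v2 = True.
  then v6 is forced to False.
The remaining clauses are satisfied by v3 = False, v4 = False, v5 = True, v7 = True, v8 = False, v9 = False.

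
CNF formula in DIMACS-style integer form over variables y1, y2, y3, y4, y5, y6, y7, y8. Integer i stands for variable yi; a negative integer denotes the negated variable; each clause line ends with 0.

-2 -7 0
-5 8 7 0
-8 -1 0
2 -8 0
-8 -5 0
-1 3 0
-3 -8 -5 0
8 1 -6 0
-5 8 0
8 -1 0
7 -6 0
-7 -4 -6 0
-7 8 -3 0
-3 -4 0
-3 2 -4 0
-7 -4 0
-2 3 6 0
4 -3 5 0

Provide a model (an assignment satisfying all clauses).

y1 = F, y2 = F, y3 = F, y4 = T, y5 = F, y6 = F, y7 = F, y8 = F

Check each clause:
  1. (!y7 || !y2) — !y7 is true.
  2. (y7 || y8 || !y5) — !y5 is true.
  3. (!y1 || !y8) — !y8 is true.
  4. (!y8 || y2) — !y8 is true.
  5. (!y8 || !y5) — !y8 is true.
  6. (!y1 || y3) — !y1 is true.
  7. (!y8 || !y3 || !y5) — !y8 is true.
  8. (!y6 || y8 || y1) — !y6 is true.
  9. (!y5 || y8) — !y5 is true.
  10. (y8 || !y1) — !y1 is true.
  11. (y7 || !y6) — !y6 is true.
  12. (!y7 || !y6 || !y4) — !y7 is true.
  13. (y8 || !y7 || !y3) — !y7 is true.
  14. (!y3 || !y4) — !y3 is true.
  15. (!y3 || !y4 || y2) — !y3 is true.
  16. (!y7 || !y4) — !y7 is true.
  17. (!y2 || y3 || y6) — !y2 is true.
  18. (y5 || !y3 || y4) — y4 is true.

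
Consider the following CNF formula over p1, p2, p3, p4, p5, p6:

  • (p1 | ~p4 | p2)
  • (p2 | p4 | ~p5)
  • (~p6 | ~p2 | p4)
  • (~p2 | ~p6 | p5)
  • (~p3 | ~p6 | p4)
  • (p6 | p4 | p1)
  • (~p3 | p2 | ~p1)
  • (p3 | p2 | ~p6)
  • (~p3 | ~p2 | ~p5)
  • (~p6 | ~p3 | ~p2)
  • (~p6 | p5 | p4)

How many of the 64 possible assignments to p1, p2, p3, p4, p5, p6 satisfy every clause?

Split on p2, then p6.
  p2=T, p6=T: remaining (p1,p3,p4,p5) ∈ {(F,F,T,T); (T,F,T,T)} — 2.
  p2=T, p6=F: 9 of the 16 assignments to (p1,p3,p4,p5) work.
  p2=F, p6=T: a clause becomes empty — 0.
  p2=F, p6=F: remaining (p1,p3,p4,p5) ∈ {(T,F,F,F); (T,F,T,F); (T,F,T,T)} — 3.
Total: 2 + 9 + 0 + 3 = 14.

14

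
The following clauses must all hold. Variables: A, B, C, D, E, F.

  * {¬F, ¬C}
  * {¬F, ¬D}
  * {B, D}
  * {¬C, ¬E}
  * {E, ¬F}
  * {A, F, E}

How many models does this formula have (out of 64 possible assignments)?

14

Split on F, then E.
  F=T, E=T: remaining (A,B,C,D) ∈ {(F,T,F,F); (T,T,F,F)} — 2.
  F=T, E=F: a clause becomes empty — 0.
  F=F, E=T: A free; 3 ways for (B,C,D) × 2^1 = 6.
  F=F, E=F: C free; 3 ways for (A,B,D) × 2^1 = 6.
Total: 2 + 0 + 6 + 6 = 14.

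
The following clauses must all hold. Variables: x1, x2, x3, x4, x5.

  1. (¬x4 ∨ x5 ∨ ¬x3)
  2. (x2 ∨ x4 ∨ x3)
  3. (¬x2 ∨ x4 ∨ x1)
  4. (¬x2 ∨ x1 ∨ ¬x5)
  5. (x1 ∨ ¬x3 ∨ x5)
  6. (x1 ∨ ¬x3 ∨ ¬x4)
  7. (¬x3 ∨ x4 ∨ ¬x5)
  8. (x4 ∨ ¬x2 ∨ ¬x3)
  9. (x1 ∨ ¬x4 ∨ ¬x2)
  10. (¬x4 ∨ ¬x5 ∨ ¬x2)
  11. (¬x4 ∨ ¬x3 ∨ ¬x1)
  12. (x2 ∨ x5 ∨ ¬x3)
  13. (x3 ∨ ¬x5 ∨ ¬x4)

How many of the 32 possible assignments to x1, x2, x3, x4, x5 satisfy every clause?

5

Satisfying assignments:
  x1=F x2=F x3=F x4=T x5=F
  x1=T x2=F x3=F x4=T x5=F
  x1=T x2=T x3=F x4=F x5=F
  x1=T x2=T x3=F x4=F x5=T
  x1=T x2=T x3=F x4=T x5=F
That's 5 in total.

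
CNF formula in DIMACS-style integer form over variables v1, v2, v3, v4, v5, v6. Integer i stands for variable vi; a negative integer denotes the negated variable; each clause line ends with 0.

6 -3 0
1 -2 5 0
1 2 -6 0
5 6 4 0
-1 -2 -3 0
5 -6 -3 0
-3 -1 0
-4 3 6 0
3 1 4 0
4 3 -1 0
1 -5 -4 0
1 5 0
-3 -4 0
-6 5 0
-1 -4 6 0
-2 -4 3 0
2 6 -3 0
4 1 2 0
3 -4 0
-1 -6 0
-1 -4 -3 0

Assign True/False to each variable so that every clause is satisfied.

v1 = F  v2 = T  v3 = T  v4 = F  v5 = T  v6 = T

Check each clause:
  1. (NOT v3 OR v6) — v6 is true.
  2. (NOT v2 OR v5 OR v1) — v5 is true.
  3. (NOT v6 OR v1 OR v2) — v2 is true.
  4. (v4 OR v6 OR v5) — v5 is true.
  5. (NOT v2 OR NOT v1 OR NOT v3) — NOT v1 is true.
  6. (NOT v3 OR NOT v6 OR v5) — v5 is true.
  7. (NOT v1 OR NOT v3) — NOT v1 is true.
  8. (v6 OR v3 OR NOT v4) — v3 is true.
  9. (v3 OR v4 OR v1) — v3 is true.
  10. (v4 OR v3 OR NOT v1) — v3 is true.
  11. (v1 OR NOT v5 OR NOT v4) — NOT v4 is true.
  12. (v5 OR v1) — v5 is true.
  13. (NOT v4 OR NOT v3) — NOT v4 is true.
  14. (v5 OR NOT v6) — v5 is true.
  15. (NOT v4 OR v6 OR NOT v1) — NOT v4 is true.
  16. (NOT v4 OR NOT v2 OR v3) — v3 is true.
  17. (NOT v3 OR v2 OR v6) — v2 is true.
  18. (v4 OR v1 OR v2) — v2 is true.
  19. (v3 OR NOT v4) — v3 is true.
  20. (NOT v1 OR NOT v6) — NOT v1 is true.
  21. (NOT v3 OR NOT v1 OR NOT v4) — NOT v4 is true.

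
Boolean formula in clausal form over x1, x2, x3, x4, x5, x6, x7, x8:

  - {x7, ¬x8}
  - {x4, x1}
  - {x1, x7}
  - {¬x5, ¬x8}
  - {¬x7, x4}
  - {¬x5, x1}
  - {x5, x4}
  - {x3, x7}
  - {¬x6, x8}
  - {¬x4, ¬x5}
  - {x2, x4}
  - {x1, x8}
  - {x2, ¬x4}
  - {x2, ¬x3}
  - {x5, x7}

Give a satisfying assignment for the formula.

Pure literal: x2 appears only positively; assign x2 = True.
x6 occurs only negated in the remaining clauses — set x6 = False.
Set x1 = False and propagate.
  then x4 is forced to True.
  then x7 is forced to True.
  then x5 is forced to False.
  then x8 is forced to True.
x3 is now unconstrained; take x3 = True.
Every clause has at least one true literal under this assignment.
Check each clause:
  1. {¬x8, x7} — x7 is true.
  2. {x1, x4} — x4 is true.
  3. {x7, x1} — x7 is true.
  4. {¬x8, ¬x5} — ¬x5 is true.
  5. {¬x7, x4} — x4 is true.
  6. {¬x5, x1} — ¬x5 is true.
  7. {x5, x4} — x4 is true.
  8. {x3, x7} — x3 is true.
  9. {x8, ¬x6} — x8 is true.
  10. {¬x4, ¬x5} — ¬x5 is true.
  11. {x2, x4} — x2 is true.
  12. {x1, x8} — x8 is true.
  13. {¬x4, x2} — x2 is true.
  14. {x2, ¬x3} — x2 is true.
  15. {x5, x7} — x7 is true.

x1 = F  x2 = T  x3 = T  x4 = T  x5 = F  x6 = F  x7 = T  x8 = T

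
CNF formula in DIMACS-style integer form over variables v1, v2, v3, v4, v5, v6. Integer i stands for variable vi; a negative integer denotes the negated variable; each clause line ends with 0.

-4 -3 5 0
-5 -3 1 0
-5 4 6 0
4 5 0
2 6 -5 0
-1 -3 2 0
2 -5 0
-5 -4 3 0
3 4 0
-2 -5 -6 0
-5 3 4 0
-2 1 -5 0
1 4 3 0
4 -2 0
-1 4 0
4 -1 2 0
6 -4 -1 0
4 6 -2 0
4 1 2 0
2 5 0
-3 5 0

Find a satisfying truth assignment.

v1=True, v2=True, v3=False, v4=True, v5=False, v6=True

Check each clause:
  1. (v5 OR NOT v4 OR NOT v3) — NOT v3 is true.
  2. (v1 OR NOT v5 OR NOT v3) — v1 is true.
  3. (NOT v5 OR v6 OR v4) — NOT v5 is true.
  4. (v5 OR v4) — v4 is true.
  5. (NOT v5 OR v6 OR v2) — v2 is true.
  6. (NOT v3 OR v2 OR NOT v1) — v2 is true.
  7. (NOT v5 OR v2) — v2 is true.
  8. (NOT v5 OR v3 OR NOT v4) — NOT v5 is true.
  9. (v3 OR v4) — v4 is true.
  10. (NOT v5 OR NOT v2 OR NOT v6) — NOT v5 is true.
  11. (v4 OR v3 OR NOT v5) — NOT v5 is true.
  12. (NOT v5 OR v1 OR NOT v2) — v1 is true.
  13. (v4 OR v3 OR v1) — v1 is true.
  14. (NOT v2 OR v4) — v4 is true.
  15. (v4 OR NOT v1) — v4 is true.
  16. (v4 OR v2 OR NOT v1) — v2 is true.
  17. (v6 OR NOT v4 OR NOT v1) — v6 is true.
  18. (v6 OR v4 OR NOT v2) — v4 is true.
  19. (v4 OR v1 OR v2) — v1 is true.
  20. (v2 OR v5) — v2 is true.
  21. (v5 OR NOT v3) — NOT v3 is true.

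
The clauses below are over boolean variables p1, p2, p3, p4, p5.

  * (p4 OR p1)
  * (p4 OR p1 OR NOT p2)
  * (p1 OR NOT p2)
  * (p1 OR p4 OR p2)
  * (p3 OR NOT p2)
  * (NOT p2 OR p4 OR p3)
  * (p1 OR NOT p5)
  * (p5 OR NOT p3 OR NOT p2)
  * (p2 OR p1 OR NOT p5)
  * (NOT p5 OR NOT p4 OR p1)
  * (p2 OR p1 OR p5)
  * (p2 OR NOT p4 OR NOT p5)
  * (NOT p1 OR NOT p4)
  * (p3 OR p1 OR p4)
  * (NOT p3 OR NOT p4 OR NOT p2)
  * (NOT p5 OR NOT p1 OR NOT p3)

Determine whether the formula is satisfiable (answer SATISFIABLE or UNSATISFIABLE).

SATISFIABLE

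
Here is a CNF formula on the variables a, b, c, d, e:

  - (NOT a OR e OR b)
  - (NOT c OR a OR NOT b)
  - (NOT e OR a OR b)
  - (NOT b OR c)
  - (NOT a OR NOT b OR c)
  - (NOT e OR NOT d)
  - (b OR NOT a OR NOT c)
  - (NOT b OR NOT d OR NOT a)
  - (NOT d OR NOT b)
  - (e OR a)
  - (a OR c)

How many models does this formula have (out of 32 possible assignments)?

3

Satisfying assignments:
  a=T b=F c=F d=F e=T
  a=T b=T c=T d=F e=F
  a=T b=T c=T d=F e=T
That's 3 in total.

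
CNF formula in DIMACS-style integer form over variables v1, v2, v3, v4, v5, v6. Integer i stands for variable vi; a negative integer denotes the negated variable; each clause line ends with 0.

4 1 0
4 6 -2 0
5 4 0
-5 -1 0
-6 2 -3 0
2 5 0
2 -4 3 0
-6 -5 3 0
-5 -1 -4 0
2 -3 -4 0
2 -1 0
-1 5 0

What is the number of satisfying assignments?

7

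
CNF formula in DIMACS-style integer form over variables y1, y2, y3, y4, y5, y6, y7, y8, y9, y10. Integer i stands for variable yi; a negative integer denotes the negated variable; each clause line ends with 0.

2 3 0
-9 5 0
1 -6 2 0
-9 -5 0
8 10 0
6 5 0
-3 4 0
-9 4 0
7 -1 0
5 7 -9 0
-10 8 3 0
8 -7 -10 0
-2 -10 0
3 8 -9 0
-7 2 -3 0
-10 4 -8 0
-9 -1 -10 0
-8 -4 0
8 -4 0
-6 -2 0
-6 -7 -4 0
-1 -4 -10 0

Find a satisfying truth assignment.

Pure literal: y9 appears only negated; assign y9 = False.
Try y1 = True.
  then y7 is forced to True.
Branch on y2: take y2 = True.
  then y10 is forced to False.
  then y8 is forced to True.
  then y4 is forced to False.
  then y3 is forced to False.
  then y6 is forced to False.
  then y5 is forced to True.
Check each clause:
  1. (y3 OR y2) — y2 is true.
  2. (y5 OR NOT y9) — y5 is true.
  3. (NOT y6 OR y2 OR y1) — y1 is true.
  4. (NOT y5 OR NOT y9) — NOT y9 is true.
  5. (y8 OR y10) — y8 is true.
  6. (y5 OR y6) — y5 is true.
  7. (y4 OR NOT y3) — NOT y3 is true.
  8. (NOT y9 OR y4) — NOT y9 is true.
  9. (y7 OR NOT y1) — y7 is true.
  10. (NOT y9 OR y7 OR y5) — NOT y9 is true.
  11. (y3 OR y8 OR NOT y10) — y8 is true.
  12. (NOT y10 OR NOT y7 OR y8) — y8 is true.
  13. (NOT y2 OR NOT y10) — NOT y10 is true.
  14. (NOT y9 OR y8 OR y3) — y8 is true.
  15. (y2 OR NOT y7 OR NOT y3) — y2 is true.
  16. (NOT y8 OR NOT y10 OR y4) — NOT y10 is true.
  17. (NOT y9 OR NOT y1 OR NOT y10) — NOT y9 is true.
  18. (NOT y8 OR NOT y4) — NOT y4 is true.
  19. (NOT y4 OR y8) — y8 is true.
  20. (NOT y2 OR NOT y6) — NOT y6 is true.
  21. (NOT y6 OR NOT y4 OR NOT y7) — NOT y6 is true.
  22. (NOT y1 OR NOT y4 OR NOT y10) — NOT y4 is true.

y1=True, y2=True, y3=False, y4=False, y5=True, y6=False, y7=True, y8=True, y9=False, y10=False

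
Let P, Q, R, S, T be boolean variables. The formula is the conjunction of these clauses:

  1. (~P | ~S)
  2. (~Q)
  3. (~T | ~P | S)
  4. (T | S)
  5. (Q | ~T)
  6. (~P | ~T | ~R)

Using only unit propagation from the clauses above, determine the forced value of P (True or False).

(~Q) is a unit clause: Q = False.
From (~T | Q) and Q = False: T = False.
In (S | T), T is now false; S must hold, so S = True.
(~P | ~S) with S = True leaves only ~P, so P = False.

False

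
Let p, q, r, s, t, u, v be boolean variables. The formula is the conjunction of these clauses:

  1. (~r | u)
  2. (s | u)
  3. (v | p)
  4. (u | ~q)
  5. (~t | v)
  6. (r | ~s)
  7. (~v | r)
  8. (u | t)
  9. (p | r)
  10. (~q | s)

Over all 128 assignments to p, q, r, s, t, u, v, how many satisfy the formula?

Split on r, then u.
  r=1, u=1: 15 of the 32 assignments to (p,q,s,t,v) work.
  r=1, u=0: a clause becomes empty — 0.
  r=0, u=1: remaining (p,q,s,t,v) ∈ {(1,0,0,0,0)} — 1.
  r=0, u=0: a clause becomes empty — 0.
Total: 15 + 0 + 1 + 0 = 16.

16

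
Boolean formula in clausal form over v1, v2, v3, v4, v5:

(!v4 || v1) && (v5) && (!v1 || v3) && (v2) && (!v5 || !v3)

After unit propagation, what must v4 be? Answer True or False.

False

(v5) stands alone — v5 = True.
(v2) stands alone — v2 = True.
(!v5 || !v3): since v5 = True, the clause reduces to (!v3). v3 = False.
(!v1 || v3) with v3 = False leaves only !v1, so v1 = False.
(!v4 || v1): since v1 = False, the clause reduces to (!v4). v4 = False.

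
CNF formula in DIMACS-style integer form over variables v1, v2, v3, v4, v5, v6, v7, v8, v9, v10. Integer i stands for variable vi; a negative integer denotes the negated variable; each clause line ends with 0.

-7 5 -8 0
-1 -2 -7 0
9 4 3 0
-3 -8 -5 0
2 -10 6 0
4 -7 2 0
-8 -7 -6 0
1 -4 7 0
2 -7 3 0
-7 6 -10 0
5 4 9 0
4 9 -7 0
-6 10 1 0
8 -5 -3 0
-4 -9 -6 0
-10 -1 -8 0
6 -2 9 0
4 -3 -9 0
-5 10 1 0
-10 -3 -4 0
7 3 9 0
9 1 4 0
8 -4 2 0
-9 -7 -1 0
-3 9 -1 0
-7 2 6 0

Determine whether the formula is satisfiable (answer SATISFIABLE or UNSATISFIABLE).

SATISFIABLE

Set v1 = True and propagate.
Branch on v2: take v2 = False.
The remaining clauses are satisfied by v3 = False, v4 = False, v5 = True, v6 = True, v7 = False, v8 = False, v9 = True, v10 = True.
So v1=T, v2=F, v3=F, v4=F, v5=T, v6=T, v7=F, v8=F, v9=T, v10=T is a satisfying assignment.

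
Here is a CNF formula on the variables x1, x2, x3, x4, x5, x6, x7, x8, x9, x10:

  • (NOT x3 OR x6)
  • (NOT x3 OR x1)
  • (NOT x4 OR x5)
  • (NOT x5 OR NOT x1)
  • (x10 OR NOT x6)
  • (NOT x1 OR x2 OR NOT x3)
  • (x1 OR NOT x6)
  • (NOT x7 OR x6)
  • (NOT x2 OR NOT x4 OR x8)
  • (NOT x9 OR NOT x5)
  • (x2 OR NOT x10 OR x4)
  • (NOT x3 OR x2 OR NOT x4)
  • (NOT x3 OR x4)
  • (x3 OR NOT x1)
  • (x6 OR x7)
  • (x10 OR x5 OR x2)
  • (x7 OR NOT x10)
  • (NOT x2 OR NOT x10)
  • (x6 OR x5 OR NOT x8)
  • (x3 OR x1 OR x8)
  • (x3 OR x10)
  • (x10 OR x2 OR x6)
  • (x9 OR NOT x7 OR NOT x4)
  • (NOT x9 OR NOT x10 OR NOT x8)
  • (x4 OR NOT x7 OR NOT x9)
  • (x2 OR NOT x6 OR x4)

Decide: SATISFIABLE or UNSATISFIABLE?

x2 = True:
  propagation gives x10=False, x6=False, x3=False; an empty clause results — contradiction.
x2 = False:
  x3 = True:
    propagation gives x6=True, x1=True; an empty clause results — contradiction.
  x3 = False:
    propagation gives x1=False, x6=False, x7=False; an empty clause results — contradiction.
Every branch closes, so no satisfying assignment exists.

UNSATISFIABLE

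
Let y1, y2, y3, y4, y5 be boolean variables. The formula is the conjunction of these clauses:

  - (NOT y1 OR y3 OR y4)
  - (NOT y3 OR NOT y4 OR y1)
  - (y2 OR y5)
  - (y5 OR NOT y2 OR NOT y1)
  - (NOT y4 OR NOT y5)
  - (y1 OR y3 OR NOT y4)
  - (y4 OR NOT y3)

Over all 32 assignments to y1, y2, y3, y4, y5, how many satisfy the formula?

3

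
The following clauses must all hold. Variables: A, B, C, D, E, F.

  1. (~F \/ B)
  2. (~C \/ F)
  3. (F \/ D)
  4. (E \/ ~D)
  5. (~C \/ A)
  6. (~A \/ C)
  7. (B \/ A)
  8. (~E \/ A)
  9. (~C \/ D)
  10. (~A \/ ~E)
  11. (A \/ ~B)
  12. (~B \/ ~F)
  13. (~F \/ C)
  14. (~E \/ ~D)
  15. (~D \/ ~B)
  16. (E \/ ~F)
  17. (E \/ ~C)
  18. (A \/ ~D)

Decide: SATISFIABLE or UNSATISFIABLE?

A = True:
  propagation gives C=True, F=True, B=True; an empty clause results — contradiction.
A = False:
  propagation gives C=False, B=True; an empty clause results — contradiction.
Every branch closes, so no satisfying assignment exists.

UNSATISFIABLE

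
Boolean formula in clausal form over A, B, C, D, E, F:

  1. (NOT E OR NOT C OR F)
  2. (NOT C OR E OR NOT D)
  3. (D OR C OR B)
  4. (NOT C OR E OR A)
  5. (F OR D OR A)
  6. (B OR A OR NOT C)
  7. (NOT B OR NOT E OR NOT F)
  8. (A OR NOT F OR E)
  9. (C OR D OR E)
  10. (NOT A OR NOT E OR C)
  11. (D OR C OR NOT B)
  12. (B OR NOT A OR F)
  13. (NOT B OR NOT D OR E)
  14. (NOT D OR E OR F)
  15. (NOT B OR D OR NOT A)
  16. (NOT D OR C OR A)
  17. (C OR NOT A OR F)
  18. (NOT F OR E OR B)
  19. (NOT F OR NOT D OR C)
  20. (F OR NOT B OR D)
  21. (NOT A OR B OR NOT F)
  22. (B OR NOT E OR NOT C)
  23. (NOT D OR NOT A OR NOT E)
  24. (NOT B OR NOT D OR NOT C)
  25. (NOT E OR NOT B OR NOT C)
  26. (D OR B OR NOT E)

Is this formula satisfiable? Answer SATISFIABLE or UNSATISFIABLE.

UNSATISFIABLE

B = True:
  D = True:
    propagation gives E=True, F=False, C=False, A=False; an empty clause results — contradiction.
  D = False:
    propagation gives C=True, A=False, E=True; an empty clause results — contradiction.
B = False:
  C = True:
    propagation gives A=True, F=True; an empty clause results — contradiction.
  C = False:
    propagation gives D=True, A=True, E=False, F=True; an empty clause results — contradiction.
Every branch closes, so no satisfying assignment exists.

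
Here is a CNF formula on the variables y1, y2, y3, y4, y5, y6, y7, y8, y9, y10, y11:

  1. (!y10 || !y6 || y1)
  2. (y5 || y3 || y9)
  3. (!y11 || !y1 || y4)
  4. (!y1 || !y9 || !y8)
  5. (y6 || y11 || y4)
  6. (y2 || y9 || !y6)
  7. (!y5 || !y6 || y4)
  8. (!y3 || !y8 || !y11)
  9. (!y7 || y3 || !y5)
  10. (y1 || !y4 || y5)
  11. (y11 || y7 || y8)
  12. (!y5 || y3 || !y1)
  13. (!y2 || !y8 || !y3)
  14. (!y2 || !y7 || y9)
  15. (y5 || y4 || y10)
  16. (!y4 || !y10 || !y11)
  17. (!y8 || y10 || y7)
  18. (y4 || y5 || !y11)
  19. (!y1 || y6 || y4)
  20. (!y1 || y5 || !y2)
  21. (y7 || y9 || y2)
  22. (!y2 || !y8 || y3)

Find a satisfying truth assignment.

Branch on y1: take y1 = True.
The remaining clauses are satisfied by y2 = False, y3 = True, y4 = True, y5 = True, y6 = False, y7 = True, y8 = True, y9 = False, y10 = True, y11 = False.
Every clause has at least one true literal under this assignment.

y1=1  y2=0  y3=1  y4=1  y5=1  y6=0  y7=1  y8=1  y9=0  y10=1  y11=0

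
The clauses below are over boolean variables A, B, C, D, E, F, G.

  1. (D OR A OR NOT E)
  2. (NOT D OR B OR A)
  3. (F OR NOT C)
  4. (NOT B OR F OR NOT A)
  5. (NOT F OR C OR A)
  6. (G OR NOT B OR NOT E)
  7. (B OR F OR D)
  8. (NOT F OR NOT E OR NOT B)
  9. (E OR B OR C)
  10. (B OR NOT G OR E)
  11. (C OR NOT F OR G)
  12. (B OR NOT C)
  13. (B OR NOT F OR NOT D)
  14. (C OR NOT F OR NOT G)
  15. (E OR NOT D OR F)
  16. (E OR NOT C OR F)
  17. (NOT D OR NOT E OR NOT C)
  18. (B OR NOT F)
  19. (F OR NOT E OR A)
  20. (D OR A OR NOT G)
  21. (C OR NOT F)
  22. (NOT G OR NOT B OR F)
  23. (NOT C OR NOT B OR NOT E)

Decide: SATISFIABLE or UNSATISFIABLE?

Set A = True and propagate.
Set B = True and propagate.
  then F is forced to True.
  then E is forced to False.
  then C is forced to True.
D, G are now unconstrained; take D = True, G = False.
Every clause has at least one true literal under this assignment.
So A = T, B = T, C = T, D = T, E = F, F = T, G = F is a satisfying assignment.

SATISFIABLE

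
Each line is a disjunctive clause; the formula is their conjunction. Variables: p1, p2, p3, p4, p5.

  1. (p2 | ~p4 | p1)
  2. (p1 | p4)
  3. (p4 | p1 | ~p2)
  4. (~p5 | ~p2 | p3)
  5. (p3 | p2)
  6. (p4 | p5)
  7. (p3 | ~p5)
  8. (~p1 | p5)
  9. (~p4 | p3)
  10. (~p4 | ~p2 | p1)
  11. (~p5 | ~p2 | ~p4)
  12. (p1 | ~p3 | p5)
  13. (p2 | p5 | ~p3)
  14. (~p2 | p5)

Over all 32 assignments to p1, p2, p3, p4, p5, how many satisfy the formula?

Satisfying assignments:
  p1=T p2=F p3=T p4=F p5=T
  p1=T p2=F p3=T p4=T p5=T
  p1=T p2=T p3=T p4=F p5=T
That's 3 in total.

3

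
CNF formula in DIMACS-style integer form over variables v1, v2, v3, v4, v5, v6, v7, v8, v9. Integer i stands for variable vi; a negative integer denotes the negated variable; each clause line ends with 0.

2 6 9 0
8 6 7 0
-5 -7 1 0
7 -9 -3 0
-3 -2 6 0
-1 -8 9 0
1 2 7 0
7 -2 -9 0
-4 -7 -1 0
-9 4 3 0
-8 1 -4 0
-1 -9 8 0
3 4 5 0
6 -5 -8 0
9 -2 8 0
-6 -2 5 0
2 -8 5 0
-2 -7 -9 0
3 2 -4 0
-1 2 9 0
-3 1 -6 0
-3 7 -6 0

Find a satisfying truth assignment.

v1=T  v2=F  v3=T  v4=F  v5=T  v6=T  v7=T  v8=T  v9=T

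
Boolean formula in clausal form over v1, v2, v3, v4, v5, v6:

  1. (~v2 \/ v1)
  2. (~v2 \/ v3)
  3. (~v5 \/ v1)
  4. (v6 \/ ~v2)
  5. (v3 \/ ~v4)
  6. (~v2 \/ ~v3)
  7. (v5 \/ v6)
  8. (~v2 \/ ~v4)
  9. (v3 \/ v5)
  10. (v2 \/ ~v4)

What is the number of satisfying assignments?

6

The models are:
  v1=0 v2=0 v3=1 v4=0 v5=0 v6=1
  v1=1 v2=0 v3=0 v4=0 v5=1 v6=0
  v1=1 v2=0 v3=0 v4=0 v5=1 v6=1
  v1=1 v2=0 v3=1 v4=0 v5=0 v6=1
  v1=1 v2=0 v3=1 v4=0 v5=1 v6=0
  v1=1 v2=0 v3=1 v4=0 v5=1 v6=1
That's 6 in total.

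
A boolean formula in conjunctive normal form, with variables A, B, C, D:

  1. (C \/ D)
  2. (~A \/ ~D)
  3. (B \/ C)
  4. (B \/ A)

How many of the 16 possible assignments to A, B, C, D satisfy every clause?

5

The models are:
  A=F B=T C=F D=T
  A=F B=T C=T D=F
  A=F B=T C=T D=T
  A=T B=F C=T D=F
  A=T B=T C=T D=F
That's 5 in total.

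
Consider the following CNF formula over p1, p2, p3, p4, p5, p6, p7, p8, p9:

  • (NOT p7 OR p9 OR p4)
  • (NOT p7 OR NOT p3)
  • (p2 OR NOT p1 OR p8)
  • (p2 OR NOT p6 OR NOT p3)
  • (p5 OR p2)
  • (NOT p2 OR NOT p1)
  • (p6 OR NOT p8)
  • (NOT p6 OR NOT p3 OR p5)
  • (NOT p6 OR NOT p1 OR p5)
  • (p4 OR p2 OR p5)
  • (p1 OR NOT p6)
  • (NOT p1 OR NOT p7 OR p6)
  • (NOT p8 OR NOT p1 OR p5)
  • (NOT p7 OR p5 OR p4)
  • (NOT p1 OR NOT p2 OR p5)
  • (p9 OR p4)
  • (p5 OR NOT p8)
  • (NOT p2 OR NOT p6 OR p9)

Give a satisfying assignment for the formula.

p1=False, p2=True, p3=False, p4=True, p5=True, p6=False, p7=True, p8=False, p9=True

Check each clause:
  1. (p4 OR NOT p7 OR p9) — p9 is true.
  2. (NOT p3 OR NOT p7) — NOT p3 is true.
  3. (p2 OR NOT p1 OR p8) — p2 is true.
  4. (NOT p3 OR NOT p6 OR p2) — NOT p6 is true.
  5. (p5 OR p2) — p2 is true.
  6. (NOT p1 OR NOT p2) — NOT p1 is true.
  7. (NOT p8 OR p6) — NOT p8 is true.
  8. (NOT p3 OR NOT p6 OR p5) — NOT p3 is true.
  9. (NOT p1 OR NOT p6 OR p5) — NOT p6 is true.
  10. (p5 OR p2 OR p4) — p2 is true.
  11. (p1 OR NOT p6) — NOT p6 is true.
  12. (NOT p7 OR NOT p1 OR p6) — NOT p1 is true.
  13. (NOT p8 OR p5 OR NOT p1) — NOT p8 is true.
  14. (p5 OR NOT p7 OR p4) — p4 is true.
  15. (NOT p1 OR NOT p2 OR p5) — p5 is true.
  16. (p4 OR p9) — p9 is true.
  17. (NOT p8 OR p5) — NOT p8 is true.
  18. (NOT p6 OR NOT p2 OR p9) — p9 is true.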